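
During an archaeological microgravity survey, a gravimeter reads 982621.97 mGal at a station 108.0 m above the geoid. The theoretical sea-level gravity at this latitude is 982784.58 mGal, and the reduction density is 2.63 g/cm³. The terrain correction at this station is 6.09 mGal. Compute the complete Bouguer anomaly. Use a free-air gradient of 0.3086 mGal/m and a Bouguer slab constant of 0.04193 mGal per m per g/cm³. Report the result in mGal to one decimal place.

-135.1

Free-air correction = 0.3086 × 108.0 = 33.33 mGal
Free-air anomaly = 982621.97 − 982784.58 + (33.33) = -129.28 mGal
Bouguer slab correction = 0.04193 × 2.63 × 108.0 = 11.91 mGal
Simple Bouguer anomaly = -129.28 − (11.91) = -141.19 mGal
Complete Bouguer anomaly = -141.19 + 6.09 = -135.10 mGal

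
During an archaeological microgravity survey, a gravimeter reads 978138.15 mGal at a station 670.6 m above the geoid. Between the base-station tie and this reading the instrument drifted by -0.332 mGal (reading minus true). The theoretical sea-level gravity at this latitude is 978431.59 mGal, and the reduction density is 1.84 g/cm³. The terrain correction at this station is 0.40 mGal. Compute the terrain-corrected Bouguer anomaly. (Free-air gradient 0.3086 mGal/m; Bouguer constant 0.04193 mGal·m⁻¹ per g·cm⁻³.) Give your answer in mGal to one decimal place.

Drift-corrected reading = 978138.15 − (-0.332) = 978138.482 mGal
Free-air correction = 0.3086 × 670.6 = 206.95 mGal
Free-air anomaly = 978138.482 − 978431.59 + (206.95) = -86.158 mGal
Bouguer slab correction = 0.04193 × 1.84 × 670.6 = 51.74 mGal
Simple Bouguer anomaly = -86.158 − (51.74) = -137.898 mGal
Complete Bouguer anomaly = -137.898 + 0.40 = -137.498 mGal

-137.5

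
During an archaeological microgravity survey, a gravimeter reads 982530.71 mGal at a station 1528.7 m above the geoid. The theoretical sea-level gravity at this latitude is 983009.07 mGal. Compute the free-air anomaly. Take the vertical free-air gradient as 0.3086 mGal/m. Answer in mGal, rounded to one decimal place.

Free-air correction = 0.3086 × 1528.7 = 471.76 mGal
Free-air anomaly = 982530.71 − 983009.07 + (471.76) = -6.60 mGal

-6.6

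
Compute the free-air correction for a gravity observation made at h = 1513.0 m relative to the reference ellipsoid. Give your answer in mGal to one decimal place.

466.9

Free-air correction = 0.3086 × 1513.0 = 466.9 mGal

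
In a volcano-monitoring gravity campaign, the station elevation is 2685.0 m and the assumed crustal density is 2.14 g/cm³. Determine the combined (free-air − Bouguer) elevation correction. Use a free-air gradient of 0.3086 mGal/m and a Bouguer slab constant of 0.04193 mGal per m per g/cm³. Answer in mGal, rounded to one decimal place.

587.7

Combined gradient = 0.3086 − 0.04193 × 2.14 = 0.2188698 mGal/m
Combined elevation correction = 0.2188698 × 2685.0 = 587.7 mGal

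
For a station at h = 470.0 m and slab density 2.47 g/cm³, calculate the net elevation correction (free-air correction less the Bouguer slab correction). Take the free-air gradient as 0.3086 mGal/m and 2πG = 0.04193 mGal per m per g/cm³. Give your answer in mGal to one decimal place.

96.4

Combined gradient = 0.3086 − 0.04193 × 2.47 = 0.2050329 mGal/m
Combined elevation correction = 0.2050329 × 470.0 = 96.4 mGal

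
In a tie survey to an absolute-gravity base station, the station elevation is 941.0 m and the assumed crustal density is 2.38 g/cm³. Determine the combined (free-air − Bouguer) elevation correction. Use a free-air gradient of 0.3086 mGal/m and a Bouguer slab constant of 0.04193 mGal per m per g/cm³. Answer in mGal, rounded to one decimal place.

Combined gradient = 0.3086 − 0.04193 × 2.38 = 0.2088066 mGal/m
Combined elevation correction = 0.2088066 × 941.0 = 196.5 mGal

196.5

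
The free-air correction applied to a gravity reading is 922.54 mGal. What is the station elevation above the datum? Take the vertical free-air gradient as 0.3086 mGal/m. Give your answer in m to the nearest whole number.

2989

h = 922.54 / 0.3086 = 2989.44 m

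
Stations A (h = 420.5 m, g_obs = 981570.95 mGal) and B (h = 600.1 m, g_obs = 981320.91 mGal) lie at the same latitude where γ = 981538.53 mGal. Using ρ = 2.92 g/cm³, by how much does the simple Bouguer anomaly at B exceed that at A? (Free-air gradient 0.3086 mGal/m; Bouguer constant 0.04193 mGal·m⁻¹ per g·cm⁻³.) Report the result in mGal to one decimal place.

-216.6

Δg_SB(A) = 981570.95 − 981538.53 + 0.3086×420.5 − 0.04193×2.92×420.5 = 110.70 mGal
Δg_SB(B) = 981320.91 − 981538.53 + 0.3086×600.1 − 0.04193×2.92×600.1 = -105.90 mGal
Difference = -105.90 − (110.70) = -216.60 mGal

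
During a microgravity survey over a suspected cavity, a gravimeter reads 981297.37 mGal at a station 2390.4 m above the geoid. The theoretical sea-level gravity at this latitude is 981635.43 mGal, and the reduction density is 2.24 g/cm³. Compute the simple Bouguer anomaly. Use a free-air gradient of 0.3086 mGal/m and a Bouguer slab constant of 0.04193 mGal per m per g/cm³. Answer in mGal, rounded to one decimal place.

Free-air correction = 0.3086 × 2390.4 = 737.68 mGal
Free-air anomaly = 981297.37 − 981635.43 + (737.68) = 399.62 mGal
Bouguer slab correction = 0.04193 × 2.24 × 2390.4 = 224.51 mGal
Simple Bouguer anomaly = 399.62 − (224.51) = 175.11 mGal

175.1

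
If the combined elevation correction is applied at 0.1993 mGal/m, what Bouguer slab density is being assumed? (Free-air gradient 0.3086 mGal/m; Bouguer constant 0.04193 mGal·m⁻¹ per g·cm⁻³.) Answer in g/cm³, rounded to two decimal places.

2.61

0.1993 = 0.3086 − 0.04193 × ρ
ρ = (0.3086 − 0.1993) / 0.04193 = 2.61 g/cm³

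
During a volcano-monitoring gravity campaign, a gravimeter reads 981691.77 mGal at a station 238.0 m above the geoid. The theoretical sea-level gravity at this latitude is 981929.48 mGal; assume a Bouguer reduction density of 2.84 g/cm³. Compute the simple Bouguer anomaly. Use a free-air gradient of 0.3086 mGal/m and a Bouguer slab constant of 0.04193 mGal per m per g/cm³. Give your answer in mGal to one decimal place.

-192.6

Free-air correction = 0.3086 × 238.0 = 73.45 mGal
Free-air anomaly = 981691.77 − 981929.48 + (73.45) = -164.26 mGal
Bouguer slab correction = 0.04193 × 2.84 × 238.0 = 28.34 mGal
Simple Bouguer anomaly = -164.26 − (28.34) = -192.60 mGal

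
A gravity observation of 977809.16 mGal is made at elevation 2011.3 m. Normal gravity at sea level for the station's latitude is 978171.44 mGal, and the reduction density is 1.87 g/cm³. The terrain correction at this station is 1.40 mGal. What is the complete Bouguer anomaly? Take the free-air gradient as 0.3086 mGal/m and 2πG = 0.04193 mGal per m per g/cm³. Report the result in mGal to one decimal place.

102.1

Free-air correction = 0.3086 × 2011.3 = 620.69 mGal
Free-air anomaly = 977809.16 − 978171.44 + (620.69) = 258.41 mGal
Bouguer slab correction = 0.04193 × 1.87 × 2011.3 = 157.70 mGal
Simple Bouguer anomaly = 258.41 − (157.70) = 100.71 mGal
Complete Bouguer anomaly = 100.71 + 1.40 = 102.11 mGal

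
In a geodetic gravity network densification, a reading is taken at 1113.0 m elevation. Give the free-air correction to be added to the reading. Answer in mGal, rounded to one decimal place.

343.5

Free-air correction = 0.3086 × 1113.0 = 343.5 mGal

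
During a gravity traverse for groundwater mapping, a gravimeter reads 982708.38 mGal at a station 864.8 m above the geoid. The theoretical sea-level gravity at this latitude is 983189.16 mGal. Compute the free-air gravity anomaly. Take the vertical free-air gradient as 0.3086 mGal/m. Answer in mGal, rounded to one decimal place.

Free-air correction = 0.3086 × 864.8 = 266.88 mGal
Free-air anomaly = 982708.38 − 983189.16 + (266.88) = -213.90 mGal

-213.9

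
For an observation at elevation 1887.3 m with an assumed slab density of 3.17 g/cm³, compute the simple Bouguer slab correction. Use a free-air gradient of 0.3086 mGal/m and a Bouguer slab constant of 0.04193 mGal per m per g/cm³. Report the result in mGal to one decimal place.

250.9

Bouguer slab correction = 0.04193 × 3.17 × 1887.3 = 250.9 mGal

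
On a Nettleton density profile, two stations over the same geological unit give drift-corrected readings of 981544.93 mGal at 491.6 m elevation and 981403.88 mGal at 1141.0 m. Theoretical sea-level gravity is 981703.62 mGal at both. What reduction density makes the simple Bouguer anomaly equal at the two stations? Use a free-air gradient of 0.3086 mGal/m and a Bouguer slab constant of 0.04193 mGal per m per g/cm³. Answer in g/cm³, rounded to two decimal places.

Δg_obs = 981403.88 − 981544.93 = -141.05 mGal over Δh = 1141.0 − 491.6 = 649.4 m
Equal Bouguer anomalies ⇒ Δg_obs + (0.3086 − 0.04193ρ)·Δh = 0
0.3086 − 0.04193ρ = −Δg_obs/Δh = 0.21720
ρ = (0.3086 − 0.21720) / 0.04193 = 2.18 g/cm³

2.18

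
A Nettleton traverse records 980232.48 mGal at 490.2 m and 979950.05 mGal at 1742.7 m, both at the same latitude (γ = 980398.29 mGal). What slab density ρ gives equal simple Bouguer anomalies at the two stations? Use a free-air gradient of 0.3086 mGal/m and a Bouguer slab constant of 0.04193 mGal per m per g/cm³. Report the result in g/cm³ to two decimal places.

1.98

Δg_obs = 979950.05 − 980232.48 = -282.43 mGal over Δh = 1742.7 − 490.2 = 1252.5 m
Equal Bouguer anomalies ⇒ Δg_obs + (0.3086 − 0.04193ρ)·Δh = 0
0.3086 − 0.04193ρ = −Δg_obs/Δh = 0.22549
ρ = (0.3086 − 0.22549) / 0.04193 = 1.98 g/cm³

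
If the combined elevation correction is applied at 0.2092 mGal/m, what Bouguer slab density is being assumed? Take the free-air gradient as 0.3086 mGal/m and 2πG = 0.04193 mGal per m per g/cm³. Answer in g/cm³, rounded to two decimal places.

2.37

0.2092 = 0.3086 − 0.04193 × ρ
ρ = (0.3086 − 0.2092) / 0.04193 = 2.37 g/cm³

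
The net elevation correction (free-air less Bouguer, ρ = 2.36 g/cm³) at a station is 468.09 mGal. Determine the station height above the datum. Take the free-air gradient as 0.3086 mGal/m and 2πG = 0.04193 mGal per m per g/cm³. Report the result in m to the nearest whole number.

2233

Combined gradient = 0.3086 − 0.04193 × 2.36 = 0.2096452 mGal/m
h = 468.09 / 0.2096452 = 2232.77 m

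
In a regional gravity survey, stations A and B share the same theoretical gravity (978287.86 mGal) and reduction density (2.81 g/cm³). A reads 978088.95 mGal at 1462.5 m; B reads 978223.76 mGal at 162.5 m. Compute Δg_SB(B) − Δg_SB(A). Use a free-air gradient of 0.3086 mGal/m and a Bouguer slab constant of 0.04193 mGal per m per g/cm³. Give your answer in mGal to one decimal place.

Δg_SB(A) = 978088.95 − 978287.86 + 0.3086×1462.5 − 0.04193×2.81×1462.5 = 80.10 mGal
Δg_SB(B) = 978223.76 − 978287.86 + 0.3086×162.5 − 0.04193×2.81×162.5 = -33.10 mGal
Difference = -33.10 − (80.10) = -113.20 mGal

-113.2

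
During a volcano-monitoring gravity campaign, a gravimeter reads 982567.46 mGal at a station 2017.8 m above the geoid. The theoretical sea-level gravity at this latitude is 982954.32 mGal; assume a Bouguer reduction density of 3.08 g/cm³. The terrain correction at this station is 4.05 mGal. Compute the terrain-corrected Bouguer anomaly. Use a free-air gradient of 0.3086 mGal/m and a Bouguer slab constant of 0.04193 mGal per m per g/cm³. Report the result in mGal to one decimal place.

Free-air correction = 0.3086 × 2017.8 = 622.69 mGal
Free-air anomaly = 982567.46 − 982954.32 + (622.69) = 235.83 mGal
Bouguer slab correction = 0.04193 × 3.08 × 2017.8 = 260.59 mGal
Simple Bouguer anomaly = 235.83 − (260.59) = -24.76 mGal
Complete Bouguer anomaly = -24.76 + 4.05 = -20.71 mGal

-20.7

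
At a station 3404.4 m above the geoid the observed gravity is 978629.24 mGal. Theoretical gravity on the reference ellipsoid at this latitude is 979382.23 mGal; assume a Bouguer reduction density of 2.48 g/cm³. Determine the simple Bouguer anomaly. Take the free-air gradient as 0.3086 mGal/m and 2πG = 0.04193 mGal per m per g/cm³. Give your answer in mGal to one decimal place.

-56.4

Free-air correction = 0.3086 × 3404.4 = 1050.60 mGal
Free-air anomaly = 978629.24 − 979382.23 + (1050.60) = 297.61 mGal
Bouguer slab correction = 0.04193 × 2.48 × 3404.4 = 354.01 mGal
Simple Bouguer anomaly = 297.61 − (354.01) = -56.40 mGal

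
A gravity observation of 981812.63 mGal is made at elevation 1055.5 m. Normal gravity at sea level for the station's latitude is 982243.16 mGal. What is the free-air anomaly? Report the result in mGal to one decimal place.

Free-air correction = 0.3086 × 1055.5 = 325.73 mGal
Free-air anomaly = 981812.63 − 982243.16 + (325.73) = -104.80 mGal

-104.8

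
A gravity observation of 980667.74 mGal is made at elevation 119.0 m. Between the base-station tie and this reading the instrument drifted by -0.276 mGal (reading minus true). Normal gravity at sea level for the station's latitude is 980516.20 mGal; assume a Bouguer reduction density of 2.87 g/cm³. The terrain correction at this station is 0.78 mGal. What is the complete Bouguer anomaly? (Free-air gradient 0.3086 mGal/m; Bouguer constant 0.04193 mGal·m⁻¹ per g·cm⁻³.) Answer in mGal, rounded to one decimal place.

175.0

Drift-corrected reading = 980667.74 − (-0.276) = 980668.016 mGal
Free-air correction = 0.3086 × 119.0 = 36.72 mGal
Free-air anomaly = 980668.016 − 980516.20 + (36.72) = 188.536 mGal
Bouguer slab correction = 0.04193 × 2.87 × 119.0 = 14.32 mGal
Simple Bouguer anomaly = 188.536 − (14.32) = 174.216 mGal
Complete Bouguer anomaly = 174.216 + 0.78 = 174.996 mGal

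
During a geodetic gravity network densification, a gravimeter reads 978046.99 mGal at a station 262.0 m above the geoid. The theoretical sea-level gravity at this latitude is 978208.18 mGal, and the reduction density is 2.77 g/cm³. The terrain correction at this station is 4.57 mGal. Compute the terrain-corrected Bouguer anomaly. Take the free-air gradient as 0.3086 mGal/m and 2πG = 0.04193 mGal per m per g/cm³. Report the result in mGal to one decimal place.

Free-air correction = 0.3086 × 262.0 = 80.85 mGal
Free-air anomaly = 978046.99 − 978208.18 + (80.85) = -80.34 mGal
Bouguer slab correction = 0.04193 × 2.77 × 262.0 = 30.43 mGal
Simple Bouguer anomaly = -80.34 − (30.43) = -110.77 mGal
Complete Bouguer anomaly = -110.77 + 4.57 = -106.20 mGal

-106.2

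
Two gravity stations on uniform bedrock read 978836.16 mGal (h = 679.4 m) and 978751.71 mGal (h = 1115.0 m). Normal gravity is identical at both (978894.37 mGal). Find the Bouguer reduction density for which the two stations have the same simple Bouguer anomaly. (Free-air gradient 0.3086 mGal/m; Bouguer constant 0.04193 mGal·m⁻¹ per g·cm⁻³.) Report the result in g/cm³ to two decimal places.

2.74

Δg_obs = 978751.71 − 978836.16 = -84.45 mGal over Δh = 1115.0 − 679.4 = 435.6 m
Equal Bouguer anomalies ⇒ Δg_obs + (0.3086 − 0.04193ρ)·Δh = 0
0.3086 − 0.04193ρ = −Δg_obs/Δh = 0.19387
ρ = (0.3086 − 0.19387) / 0.04193 = 2.74 g/cm³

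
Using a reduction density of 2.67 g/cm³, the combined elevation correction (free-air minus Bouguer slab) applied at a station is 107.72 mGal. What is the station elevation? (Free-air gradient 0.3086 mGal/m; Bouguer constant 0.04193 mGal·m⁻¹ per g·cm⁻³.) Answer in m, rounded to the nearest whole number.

Combined gradient = 0.3086 − 0.04193 × 2.67 = 0.1966469 mGal/m
h = 107.72 / 0.1966469 = 547.78 m

548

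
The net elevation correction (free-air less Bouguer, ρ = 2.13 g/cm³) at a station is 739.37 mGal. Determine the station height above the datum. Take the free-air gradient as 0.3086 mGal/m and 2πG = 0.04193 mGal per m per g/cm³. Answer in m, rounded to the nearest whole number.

3372

Combined gradient = 0.3086 − 0.04193 × 2.13 = 0.2192891 mGal/m
h = 739.37 / 0.2192891 = 3371.67 m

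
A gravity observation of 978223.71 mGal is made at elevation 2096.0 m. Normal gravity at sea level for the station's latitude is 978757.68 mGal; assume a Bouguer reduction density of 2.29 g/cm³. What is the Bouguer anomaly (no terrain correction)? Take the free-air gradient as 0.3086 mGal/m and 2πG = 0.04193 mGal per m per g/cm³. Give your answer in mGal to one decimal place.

-88.4

Free-air correction = 0.3086 × 2096.0 = 646.83 mGal
Free-air anomaly = 978223.71 − 978757.68 + (646.83) = 112.86 mGal
Bouguer slab correction = 0.04193 × 2.29 × 2096.0 = 201.26 mGal
Simple Bouguer anomaly = 112.86 − (201.26) = -88.40 mGal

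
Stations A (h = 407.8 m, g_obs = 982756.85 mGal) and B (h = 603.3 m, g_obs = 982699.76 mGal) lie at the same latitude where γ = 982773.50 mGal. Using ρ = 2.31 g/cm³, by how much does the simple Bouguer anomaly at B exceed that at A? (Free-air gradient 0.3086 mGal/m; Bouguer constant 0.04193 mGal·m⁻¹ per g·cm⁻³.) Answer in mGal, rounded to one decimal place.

Δg_SB(A) = 982756.85 − 982773.50 + 0.3086×407.8 − 0.04193×2.31×407.8 = 69.70 mGal
Δg_SB(B) = 982699.76 − 982773.50 + 0.3086×603.3 − 0.04193×2.31×603.3 = 54.00 mGal
Difference = 54.00 − (69.70) = -15.70 mGal

-15.7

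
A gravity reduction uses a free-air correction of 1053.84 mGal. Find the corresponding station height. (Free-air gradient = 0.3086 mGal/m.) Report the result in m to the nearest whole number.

h = 1053.84 / 0.3086 = 3414.91 m

3415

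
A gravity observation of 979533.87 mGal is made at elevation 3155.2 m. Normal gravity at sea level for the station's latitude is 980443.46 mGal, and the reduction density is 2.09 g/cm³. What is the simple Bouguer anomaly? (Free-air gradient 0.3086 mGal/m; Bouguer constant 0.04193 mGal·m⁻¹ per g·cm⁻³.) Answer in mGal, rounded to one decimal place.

Free-air correction = 0.3086 × 3155.2 = 973.69 mGal
Free-air anomaly = 979533.87 − 980443.46 + (973.69) = 64.10 mGal
Bouguer slab correction = 0.04193 × 2.09 × 3155.2 = 276.50 mGal
Simple Bouguer anomaly = 64.10 − (276.50) = -212.40 mGal

-212.4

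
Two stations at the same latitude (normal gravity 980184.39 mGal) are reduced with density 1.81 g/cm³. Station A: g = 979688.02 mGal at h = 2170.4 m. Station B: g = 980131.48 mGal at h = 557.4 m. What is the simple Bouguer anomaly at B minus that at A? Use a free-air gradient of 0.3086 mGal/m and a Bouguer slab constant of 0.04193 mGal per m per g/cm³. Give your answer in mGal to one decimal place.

Δg_SB(A) = 979688.02 − 980184.39 + 0.3086×2170.4 − 0.04193×1.81×2170.4 = 8.70 mGal
Δg_SB(B) = 980131.48 − 980184.39 + 0.3086×557.4 − 0.04193×1.81×557.4 = 76.80 mGal
Difference = 76.80 − (8.70) = 68.10 mGal

68.1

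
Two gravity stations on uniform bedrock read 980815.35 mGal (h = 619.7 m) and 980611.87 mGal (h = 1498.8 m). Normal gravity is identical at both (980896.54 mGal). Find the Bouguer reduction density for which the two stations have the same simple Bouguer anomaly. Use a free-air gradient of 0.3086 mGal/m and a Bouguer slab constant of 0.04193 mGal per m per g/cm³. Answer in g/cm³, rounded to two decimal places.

1.84

Δg_obs = 980611.87 − 980815.35 = -203.48 mGal over Δh = 1498.8 − 619.7 = 879.1 m
Equal Bouguer anomalies ⇒ Δg_obs + (0.3086 − 0.04193ρ)·Δh = 0
0.3086 − 0.04193ρ = −Δg_obs/Δh = 0.23146
ρ = (0.3086 − 0.23146) / 0.04193 = 1.84 g/cm³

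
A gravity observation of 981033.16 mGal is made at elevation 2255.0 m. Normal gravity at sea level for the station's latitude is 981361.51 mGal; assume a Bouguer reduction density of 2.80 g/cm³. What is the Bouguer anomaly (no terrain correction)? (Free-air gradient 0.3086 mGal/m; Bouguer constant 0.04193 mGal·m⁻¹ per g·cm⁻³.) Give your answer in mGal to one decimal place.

102.8

Free-air correction = 0.3086 × 2255.0 = 695.89 mGal
Free-air anomaly = 981033.16 − 981361.51 + (695.89) = 367.54 mGal
Bouguer slab correction = 0.04193 × 2.80 × 2255.0 = 264.75 mGal
Simple Bouguer anomaly = 367.54 − (264.75) = 102.79 mGal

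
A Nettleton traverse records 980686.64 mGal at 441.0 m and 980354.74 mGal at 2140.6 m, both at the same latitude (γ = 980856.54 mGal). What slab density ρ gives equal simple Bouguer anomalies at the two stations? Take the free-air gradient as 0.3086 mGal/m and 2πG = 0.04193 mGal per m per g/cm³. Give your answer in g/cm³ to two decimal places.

2.70

Δg_obs = 980354.74 − 980686.64 = -331.90 mGal over Δh = 2140.6 − 441.0 = 1699.6 m
Equal Bouguer anomalies ⇒ Δg_obs + (0.3086 − 0.04193ρ)·Δh = 0
0.3086 − 0.04193ρ = −Δg_obs/Δh = 0.19528
ρ = (0.3086 − 0.19528) / 0.04193 = 2.70 g/cm³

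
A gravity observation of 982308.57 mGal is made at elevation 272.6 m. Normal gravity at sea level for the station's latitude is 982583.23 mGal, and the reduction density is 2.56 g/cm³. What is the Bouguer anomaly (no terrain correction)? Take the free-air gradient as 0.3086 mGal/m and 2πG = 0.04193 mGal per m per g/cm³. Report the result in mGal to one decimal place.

-219.8

Free-air correction = 0.3086 × 272.6 = 84.12 mGal
Free-air anomaly = 982308.57 − 982583.23 + (84.12) = -190.54 mGal
Bouguer slab correction = 0.04193 × 2.56 × 272.6 = 29.26 mGal
Simple Bouguer anomaly = -190.54 − (29.26) = -219.80 mGal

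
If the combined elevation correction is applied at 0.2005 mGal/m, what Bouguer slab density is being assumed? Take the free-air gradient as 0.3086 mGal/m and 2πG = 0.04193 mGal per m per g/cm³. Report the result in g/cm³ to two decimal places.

0.2005 = 0.3086 − 0.04193 × ρ
ρ = (0.3086 − 0.2005) / 0.04193 = 2.58 g/cm³

2.58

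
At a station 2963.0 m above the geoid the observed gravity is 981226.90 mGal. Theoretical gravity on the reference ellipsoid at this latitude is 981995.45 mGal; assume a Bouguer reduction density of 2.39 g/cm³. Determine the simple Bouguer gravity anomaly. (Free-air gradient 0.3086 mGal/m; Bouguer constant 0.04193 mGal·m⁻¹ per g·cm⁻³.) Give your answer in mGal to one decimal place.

Free-air correction = 0.3086 × 2963.0 = 914.38 mGal
Free-air anomaly = 981226.90 − 981995.45 + (914.38) = 145.83 mGal
Bouguer slab correction = 0.04193 × 2.39 × 2963.0 = 296.93 mGal
Simple Bouguer anomaly = 145.83 − (296.93) = -151.10 mGal

-151.1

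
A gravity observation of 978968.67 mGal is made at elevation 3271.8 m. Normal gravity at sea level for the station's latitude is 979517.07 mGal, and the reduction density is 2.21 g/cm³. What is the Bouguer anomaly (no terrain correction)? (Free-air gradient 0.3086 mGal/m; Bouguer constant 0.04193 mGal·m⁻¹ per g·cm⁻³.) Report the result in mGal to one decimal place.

158.1

Free-air correction = 0.3086 × 3271.8 = 1009.68 mGal
Free-air anomaly = 978968.67 − 979517.07 + (1009.68) = 461.28 mGal
Bouguer slab correction = 0.04193 × 2.21 × 3271.8 = 303.18 mGal
Simple Bouguer anomaly = 461.28 − (303.18) = 158.10 mGal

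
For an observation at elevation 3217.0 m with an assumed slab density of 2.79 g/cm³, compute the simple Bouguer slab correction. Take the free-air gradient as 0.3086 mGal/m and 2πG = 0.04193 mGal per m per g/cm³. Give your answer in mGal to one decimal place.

376.3

Bouguer slab correction = 0.04193 × 2.79 × 3217.0 = 376.3 mGal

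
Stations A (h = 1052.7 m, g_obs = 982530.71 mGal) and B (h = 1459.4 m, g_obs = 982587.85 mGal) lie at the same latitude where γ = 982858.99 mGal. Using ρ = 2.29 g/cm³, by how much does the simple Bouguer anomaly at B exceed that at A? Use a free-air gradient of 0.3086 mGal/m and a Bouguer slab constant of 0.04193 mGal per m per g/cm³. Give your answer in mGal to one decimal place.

Δg_SB(A) = 982530.71 − 982858.99 + 0.3086×1052.7 − 0.04193×2.29×1052.7 = -104.50 mGal
Δg_SB(B) = 982587.85 − 982858.99 + 0.3086×1459.4 − 0.04193×2.29×1459.4 = 39.10 mGal
Difference = 39.10 − (-104.50) = 143.60 mGal

143.6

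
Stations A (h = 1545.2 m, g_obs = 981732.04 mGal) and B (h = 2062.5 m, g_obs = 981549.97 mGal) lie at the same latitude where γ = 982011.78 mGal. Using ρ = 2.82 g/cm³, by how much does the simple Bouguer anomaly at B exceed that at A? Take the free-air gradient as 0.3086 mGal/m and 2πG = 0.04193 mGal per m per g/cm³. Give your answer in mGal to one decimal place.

-83.6

Δg_SB(A) = 981732.04 − 982011.78 + 0.3086×1545.2 − 0.04193×2.82×1545.2 = 14.40 mGal
Δg_SB(B) = 981549.97 − 982011.78 + 0.3086×2062.5 − 0.04193×2.82×2062.5 = -69.20 mGal
Difference = -69.20 − (14.40) = -83.60 mGal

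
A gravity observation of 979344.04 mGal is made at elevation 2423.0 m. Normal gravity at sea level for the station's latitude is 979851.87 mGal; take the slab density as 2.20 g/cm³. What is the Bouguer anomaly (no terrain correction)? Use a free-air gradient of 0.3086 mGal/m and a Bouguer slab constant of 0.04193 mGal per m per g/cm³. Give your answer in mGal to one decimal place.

16.4

Free-air correction = 0.3086 × 2423.0 = 747.74 mGal
Free-air anomaly = 979344.04 − 979851.87 + (747.74) = 239.91 mGal
Bouguer slab correction = 0.04193 × 2.20 × 2423.0 = 223.51 mGal
Simple Bouguer anomaly = 239.91 − (223.51) = 16.40 mGal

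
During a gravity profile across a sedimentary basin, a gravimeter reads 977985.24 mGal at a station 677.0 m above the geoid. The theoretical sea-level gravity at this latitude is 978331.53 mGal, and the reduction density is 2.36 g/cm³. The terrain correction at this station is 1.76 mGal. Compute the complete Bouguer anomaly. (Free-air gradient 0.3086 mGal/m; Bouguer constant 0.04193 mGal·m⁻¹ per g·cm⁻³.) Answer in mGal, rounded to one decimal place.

Free-air correction = 0.3086 × 677.0 = 208.92 mGal
Free-air anomaly = 977985.24 − 978331.53 + (208.92) = -137.37 mGal
Bouguer slab correction = 0.04193 × 2.36 × 677.0 = 66.99 mGal
Simple Bouguer anomaly = -137.37 − (66.99) = -204.36 mGal
Complete Bouguer anomaly = -204.36 + 1.76 = -202.60 mGal

-202.6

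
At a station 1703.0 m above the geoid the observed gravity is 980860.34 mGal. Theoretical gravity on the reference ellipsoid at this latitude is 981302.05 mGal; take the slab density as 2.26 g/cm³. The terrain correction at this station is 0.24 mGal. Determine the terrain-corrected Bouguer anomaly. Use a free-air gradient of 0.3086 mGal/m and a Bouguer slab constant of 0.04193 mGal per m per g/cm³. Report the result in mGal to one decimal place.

Free-air correction = 0.3086 × 1703.0 = 525.55 mGal
Free-air anomaly = 980860.34 − 981302.05 + (525.55) = 83.84 mGal
Bouguer slab correction = 0.04193 × 2.26 × 1703.0 = 161.38 mGal
Simple Bouguer anomaly = 83.84 − (161.38) = -77.54 mGal
Complete Bouguer anomaly = -77.54 + 0.24 = -77.30 mGal

-77.3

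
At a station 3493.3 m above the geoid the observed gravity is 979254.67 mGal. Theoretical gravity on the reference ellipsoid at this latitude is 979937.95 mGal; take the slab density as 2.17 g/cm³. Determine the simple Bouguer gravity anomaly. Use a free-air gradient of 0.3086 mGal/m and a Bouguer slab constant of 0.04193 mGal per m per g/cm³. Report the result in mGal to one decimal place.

76.9

Free-air correction = 0.3086 × 3493.3 = 1078.03 mGal
Free-air anomaly = 979254.67 − 979937.95 + (1078.03) = 394.75 mGal
Bouguer slab correction = 0.04193 × 2.17 × 3493.3 = 317.85 mGal
Simple Bouguer anomaly = 394.75 − (317.85) = 76.90 mGal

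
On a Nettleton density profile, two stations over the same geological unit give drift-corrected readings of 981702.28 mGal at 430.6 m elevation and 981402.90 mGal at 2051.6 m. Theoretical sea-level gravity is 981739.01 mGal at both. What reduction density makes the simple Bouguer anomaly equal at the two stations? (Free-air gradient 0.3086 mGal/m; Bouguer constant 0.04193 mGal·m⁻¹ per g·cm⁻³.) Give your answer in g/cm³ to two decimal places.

Δg_obs = 981402.90 − 981702.28 = -299.38 mGal over Δh = 2051.6 − 430.6 = 1621.0 m
Equal Bouguer anomalies ⇒ Δg_obs + (0.3086 − 0.04193ρ)·Δh = 0
0.3086 − 0.04193ρ = −Δg_obs/Δh = 0.18469
ρ = (0.3086 − 0.18469) / 0.04193 = 2.96 g/cm³

2.96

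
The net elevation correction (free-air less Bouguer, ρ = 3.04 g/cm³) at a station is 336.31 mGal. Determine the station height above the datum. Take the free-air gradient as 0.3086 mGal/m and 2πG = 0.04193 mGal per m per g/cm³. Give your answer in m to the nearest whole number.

Combined gradient = 0.3086 − 0.04193 × 3.04 = 0.1811328 mGal/m
h = 336.31 / 0.1811328 = 1856.70 m

1857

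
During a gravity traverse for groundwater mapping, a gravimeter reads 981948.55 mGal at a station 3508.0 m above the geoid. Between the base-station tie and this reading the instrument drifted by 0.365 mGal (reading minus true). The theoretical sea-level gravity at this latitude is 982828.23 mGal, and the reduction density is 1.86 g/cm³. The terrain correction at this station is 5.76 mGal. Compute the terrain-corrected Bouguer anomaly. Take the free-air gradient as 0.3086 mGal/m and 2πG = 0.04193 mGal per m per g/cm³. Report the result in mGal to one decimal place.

Drift-corrected reading = 981948.55 − (0.365) = 981948.185 mGal
Free-air correction = 0.3086 × 3508.0 = 1082.57 mGal
Free-air anomaly = 981948.185 − 982828.23 + (1082.57) = 202.525 mGal
Bouguer slab correction = 0.04193 × 1.86 × 3508.0 = 273.59 mGal
Simple Bouguer anomaly = 202.525 − (273.59) = -71.065 mGal
Complete Bouguer anomaly = -71.065 + 5.76 = -65.305 mGal

-65.3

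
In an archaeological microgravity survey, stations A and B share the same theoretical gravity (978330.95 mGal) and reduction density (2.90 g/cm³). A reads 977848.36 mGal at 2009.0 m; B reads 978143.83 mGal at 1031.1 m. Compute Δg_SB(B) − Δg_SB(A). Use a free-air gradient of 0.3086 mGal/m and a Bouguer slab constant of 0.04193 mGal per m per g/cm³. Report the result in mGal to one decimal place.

Δg_SB(A) = 977848.36 − 978330.95 + 0.3086×2009.0 − 0.04193×2.90×2009.0 = -106.90 mGal
Δg_SB(B) = 978143.83 − 978330.95 + 0.3086×1031.1 − 0.04193×2.90×1031.1 = 5.70 mGal
Difference = 5.70 − (-106.90) = 112.60 mGal

112.6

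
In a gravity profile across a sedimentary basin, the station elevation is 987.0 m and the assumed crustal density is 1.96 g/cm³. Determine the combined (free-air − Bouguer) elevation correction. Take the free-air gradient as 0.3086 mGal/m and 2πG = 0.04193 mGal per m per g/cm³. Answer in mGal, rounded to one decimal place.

Combined gradient = 0.3086 − 0.04193 × 1.96 = 0.2264172 mGal/m
Combined elevation correction = 0.2264172 × 987.0 = 223.5 mGal

223.5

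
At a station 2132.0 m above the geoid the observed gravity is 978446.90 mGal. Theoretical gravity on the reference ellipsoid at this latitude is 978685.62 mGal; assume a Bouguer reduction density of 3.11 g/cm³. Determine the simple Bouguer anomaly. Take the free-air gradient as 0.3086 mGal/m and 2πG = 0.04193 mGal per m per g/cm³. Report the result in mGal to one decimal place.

Free-air correction = 0.3086 × 2132.0 = 657.94 mGal
Free-air anomaly = 978446.90 − 978685.62 + (657.94) = 419.22 mGal
Bouguer slab correction = 0.04193 × 3.11 × 2132.0 = 278.02 mGal
Simple Bouguer anomaly = 419.22 − (278.02) = 141.20 mGal

141.2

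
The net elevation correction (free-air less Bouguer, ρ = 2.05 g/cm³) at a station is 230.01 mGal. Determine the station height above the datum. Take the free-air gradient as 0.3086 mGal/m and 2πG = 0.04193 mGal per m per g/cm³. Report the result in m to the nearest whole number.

1033

Combined gradient = 0.3086 − 0.04193 × 2.05 = 0.2226435 mGal/m
h = 230.01 / 0.2226435 = 1033.09 m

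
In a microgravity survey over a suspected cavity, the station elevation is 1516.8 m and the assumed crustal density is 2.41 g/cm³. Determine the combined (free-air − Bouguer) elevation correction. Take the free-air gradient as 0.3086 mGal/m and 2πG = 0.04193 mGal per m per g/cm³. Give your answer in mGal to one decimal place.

Combined gradient = 0.3086 − 0.04193 × 2.41 = 0.2075487 mGal/m
Combined elevation correction = 0.2075487 × 1516.8 = 314.8 mGal

314.8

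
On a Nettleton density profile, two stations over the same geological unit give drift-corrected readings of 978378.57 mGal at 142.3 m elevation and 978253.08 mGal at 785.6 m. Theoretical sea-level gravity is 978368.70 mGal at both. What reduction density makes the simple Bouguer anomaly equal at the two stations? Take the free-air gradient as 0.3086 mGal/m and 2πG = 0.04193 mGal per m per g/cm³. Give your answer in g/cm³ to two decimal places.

2.71

Δg_obs = 978253.08 − 978378.57 = -125.49 mGal over Δh = 785.6 − 142.3 = 643.3 m
Equal Bouguer anomalies ⇒ Δg_obs + (0.3086 − 0.04193ρ)·Δh = 0
0.3086 − 0.04193ρ = −Δg_obs/Δh = 0.19507
ρ = (0.3086 − 0.19507) / 0.04193 = 2.71 g/cm³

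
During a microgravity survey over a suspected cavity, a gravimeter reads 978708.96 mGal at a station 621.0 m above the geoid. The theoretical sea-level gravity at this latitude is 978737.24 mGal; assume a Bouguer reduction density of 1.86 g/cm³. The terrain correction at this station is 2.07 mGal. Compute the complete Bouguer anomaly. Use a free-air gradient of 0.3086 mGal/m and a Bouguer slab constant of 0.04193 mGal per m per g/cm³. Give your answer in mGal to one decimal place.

117.0

Free-air correction = 0.3086 × 621.0 = 191.64 mGal
Free-air anomaly = 978708.96 − 978737.24 + (191.64) = 163.36 mGal
Bouguer slab correction = 0.04193 × 1.86 × 621.0 = 48.43 mGal
Simple Bouguer anomaly = 163.36 − (48.43) = 114.93 mGal
Complete Bouguer anomaly = 114.93 + 2.07 = 117.00 mGal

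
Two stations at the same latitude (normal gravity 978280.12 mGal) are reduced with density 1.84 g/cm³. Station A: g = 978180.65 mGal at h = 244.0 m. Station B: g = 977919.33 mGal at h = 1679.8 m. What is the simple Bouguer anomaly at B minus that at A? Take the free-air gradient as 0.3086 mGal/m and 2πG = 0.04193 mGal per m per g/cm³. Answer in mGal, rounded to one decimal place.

Δg_SB(A) = 978180.65 − 978280.12 + 0.3086×244.0 − 0.04193×1.84×244.0 = -43.00 mGal
Δg_SB(B) = 977919.33 − 978280.12 + 0.3086×1679.8 − 0.04193×1.84×1679.8 = 28.00 mGal
Difference = 28.00 − (-43.00) = 71.00 mGal

71.0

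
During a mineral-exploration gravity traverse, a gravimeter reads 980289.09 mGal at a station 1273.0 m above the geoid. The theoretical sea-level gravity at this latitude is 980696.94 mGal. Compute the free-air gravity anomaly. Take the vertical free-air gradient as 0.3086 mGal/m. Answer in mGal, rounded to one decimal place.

-15.0

Free-air correction = 0.3086 × 1273.0 = 392.85 mGal
Free-air anomaly = 980289.09 − 980696.94 + (392.85) = -15.00 mGal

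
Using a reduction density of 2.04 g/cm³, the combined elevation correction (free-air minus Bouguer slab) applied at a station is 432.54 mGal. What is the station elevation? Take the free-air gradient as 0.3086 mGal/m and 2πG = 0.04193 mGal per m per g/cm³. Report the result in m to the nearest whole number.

Combined gradient = 0.3086 − 0.04193 × 2.04 = 0.2230628 mGal/m
h = 432.54 / 0.2230628 = 1939.10 m

1939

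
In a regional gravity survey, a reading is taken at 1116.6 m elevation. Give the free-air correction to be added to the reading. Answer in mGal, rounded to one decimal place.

344.6

Free-air correction = 0.3086 × 1116.6 = 344.6 mGal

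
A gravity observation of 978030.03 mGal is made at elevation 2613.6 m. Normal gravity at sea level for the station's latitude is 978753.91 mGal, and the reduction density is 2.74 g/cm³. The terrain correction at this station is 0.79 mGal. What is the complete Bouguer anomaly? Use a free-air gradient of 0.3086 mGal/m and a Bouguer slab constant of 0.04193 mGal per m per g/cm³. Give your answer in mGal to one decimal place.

Free-air correction = 0.3086 × 2613.6 = 806.56 mGal
Free-air anomaly = 978030.03 − 978753.91 + (806.56) = 82.68 mGal
Bouguer slab correction = 0.04193 × 2.74 × 2613.6 = 300.27 mGal
Simple Bouguer anomaly = 82.68 − (300.27) = -217.59 mGal
Complete Bouguer anomaly = -217.59 + 0.79 = -216.80 mGal

-216.8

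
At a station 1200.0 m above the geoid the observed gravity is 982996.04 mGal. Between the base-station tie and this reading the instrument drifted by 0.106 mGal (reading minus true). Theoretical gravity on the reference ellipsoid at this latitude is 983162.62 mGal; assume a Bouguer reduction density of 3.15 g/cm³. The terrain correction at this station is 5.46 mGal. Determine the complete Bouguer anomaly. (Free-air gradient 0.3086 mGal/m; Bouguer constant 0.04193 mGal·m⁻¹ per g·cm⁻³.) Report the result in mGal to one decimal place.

Drift-corrected reading = 982996.04 − (0.106) = 982995.934 mGal
Free-air correction = 0.3086 × 1200.0 = 370.32 mGal
Free-air anomaly = 982995.934 − 983162.62 + (370.32) = 203.634 mGal
Bouguer slab correction = 0.04193 × 3.15 × 1200.0 = 158.50 mGal
Simple Bouguer anomaly = 203.634 − (158.50) = 45.134 mGal
Complete Bouguer anomaly = 45.134 + 5.46 = 50.594 mGal

50.6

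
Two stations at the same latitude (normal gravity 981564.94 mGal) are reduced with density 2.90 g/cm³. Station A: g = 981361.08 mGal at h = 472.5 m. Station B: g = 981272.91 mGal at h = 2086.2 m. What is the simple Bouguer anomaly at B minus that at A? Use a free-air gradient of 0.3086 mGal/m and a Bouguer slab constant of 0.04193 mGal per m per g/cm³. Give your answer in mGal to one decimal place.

213.6

Δg_SB(A) = 981361.08 − 981564.94 + 0.3086×472.5 − 0.04193×2.90×472.5 = -115.50 mGal
Δg_SB(B) = 981272.91 − 981564.94 + 0.3086×2086.2 − 0.04193×2.90×2086.2 = 98.10 mGal
Difference = 98.10 − (-115.50) = 213.60 mGal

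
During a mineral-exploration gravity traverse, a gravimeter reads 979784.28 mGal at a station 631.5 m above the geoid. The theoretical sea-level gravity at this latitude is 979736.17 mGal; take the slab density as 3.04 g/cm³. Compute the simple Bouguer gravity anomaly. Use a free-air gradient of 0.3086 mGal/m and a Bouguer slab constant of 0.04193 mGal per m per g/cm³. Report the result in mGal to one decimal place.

162.5

Free-air correction = 0.3086 × 631.5 = 194.88 mGal
Free-air anomaly = 979784.28 − 979736.17 + (194.88) = 242.99 mGal
Bouguer slab correction = 0.04193 × 3.04 × 631.5 = 80.50 mGal
Simple Bouguer anomaly = 242.99 − (80.50) = 162.49 mGal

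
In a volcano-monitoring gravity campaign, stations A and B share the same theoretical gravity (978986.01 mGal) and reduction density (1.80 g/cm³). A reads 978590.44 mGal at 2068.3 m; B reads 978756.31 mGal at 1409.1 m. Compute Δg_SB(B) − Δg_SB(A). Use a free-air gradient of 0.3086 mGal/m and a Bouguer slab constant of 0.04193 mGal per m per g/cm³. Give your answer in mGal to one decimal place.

12.2

Δg_SB(A) = 978590.44 − 978986.01 + 0.3086×2068.3 − 0.04193×1.80×2068.3 = 86.60 mGal
Δg_SB(B) = 978756.31 − 978986.01 + 0.3086×1409.1 − 0.04193×1.80×1409.1 = 98.80 mGal
Difference = 98.80 − (86.60) = 12.20 mGal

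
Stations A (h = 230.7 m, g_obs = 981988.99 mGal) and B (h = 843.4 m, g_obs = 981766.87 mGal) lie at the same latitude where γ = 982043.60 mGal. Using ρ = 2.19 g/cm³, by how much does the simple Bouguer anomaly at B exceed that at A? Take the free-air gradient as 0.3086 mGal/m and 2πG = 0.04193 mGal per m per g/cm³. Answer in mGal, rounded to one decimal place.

Δg_SB(A) = 981988.99 − 982043.60 + 0.3086×230.7 − 0.04193×2.19×230.7 = -4.60 mGal
Δg_SB(B) = 981766.87 − 982043.60 + 0.3086×843.4 − 0.04193×2.19×843.4 = -93.90 mGal
Difference = -93.90 − (-4.60) = -89.30 mGal

-89.3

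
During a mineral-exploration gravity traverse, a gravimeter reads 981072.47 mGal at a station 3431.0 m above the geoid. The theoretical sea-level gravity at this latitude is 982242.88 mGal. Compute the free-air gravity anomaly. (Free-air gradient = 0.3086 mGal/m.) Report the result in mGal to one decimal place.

Free-air correction = 0.3086 × 3431.0 = 1058.81 mGal
Free-air anomaly = 981072.47 − 982242.88 + (1058.81) = -111.60 mGal

-111.6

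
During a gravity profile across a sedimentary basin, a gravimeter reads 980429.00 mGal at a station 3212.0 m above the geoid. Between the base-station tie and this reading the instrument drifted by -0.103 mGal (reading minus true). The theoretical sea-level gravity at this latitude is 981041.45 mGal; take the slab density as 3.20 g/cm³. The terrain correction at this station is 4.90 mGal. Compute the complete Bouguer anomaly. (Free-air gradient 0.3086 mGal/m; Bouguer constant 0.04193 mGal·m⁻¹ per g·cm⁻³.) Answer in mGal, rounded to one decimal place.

Drift-corrected reading = 980429.00 − (-0.103) = 980429.103 mGal
Free-air correction = 0.3086 × 3212.0 = 991.22 mGal
Free-air anomaly = 980429.103 − 981041.45 + (991.22) = 378.873 mGal
Bouguer slab correction = 0.04193 × 3.20 × 3212.0 = 430.97 mGal
Simple Bouguer anomaly = 378.873 − (430.97) = -52.097 mGal
Complete Bouguer anomaly = -52.097 + 4.90 = -47.197 mGal

-47.2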